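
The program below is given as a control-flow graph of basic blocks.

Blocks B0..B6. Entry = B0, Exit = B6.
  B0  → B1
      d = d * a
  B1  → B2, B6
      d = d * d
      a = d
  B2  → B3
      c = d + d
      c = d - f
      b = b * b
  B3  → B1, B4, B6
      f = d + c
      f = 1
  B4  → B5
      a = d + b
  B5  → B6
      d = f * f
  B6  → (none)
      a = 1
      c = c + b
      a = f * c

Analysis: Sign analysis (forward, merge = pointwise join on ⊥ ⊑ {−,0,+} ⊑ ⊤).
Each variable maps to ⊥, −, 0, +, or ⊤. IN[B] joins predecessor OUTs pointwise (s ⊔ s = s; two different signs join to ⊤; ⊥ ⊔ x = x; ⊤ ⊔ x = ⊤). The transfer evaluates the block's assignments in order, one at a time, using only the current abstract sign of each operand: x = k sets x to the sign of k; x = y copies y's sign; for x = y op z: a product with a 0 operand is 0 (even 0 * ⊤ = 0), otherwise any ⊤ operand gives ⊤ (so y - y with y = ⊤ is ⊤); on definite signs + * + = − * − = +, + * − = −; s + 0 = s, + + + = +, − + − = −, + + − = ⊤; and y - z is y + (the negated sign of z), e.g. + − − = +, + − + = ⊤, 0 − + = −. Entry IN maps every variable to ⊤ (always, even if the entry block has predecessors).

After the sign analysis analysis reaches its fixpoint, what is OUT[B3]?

Answer: {a: ⊤, b: ⊤, c: ⊤, d: ⊤, e: ⊤, f: +}

Working:
Fixpoint table:
  B0:  IN=(all ⊤)  OUT=(all ⊤)
  B1:  IN=(all ⊤)  OUT=(all ⊤)
  B2:  IN=(all ⊤)  OUT=(all ⊤)
  B3:  IN=(all ⊤)  OUT={f:+; rest ⊤}
  B4:  IN={f:+; rest ⊤}  OUT={f:+; rest ⊤}
  B5:  IN={f:+; rest ⊤}  OUT={d:+, f:+; rest ⊤}
  B6:  IN=(all ⊤)  OUT=(all ⊤)

Merge at B3: IN[B3] = OUT[B2] = {a: ⊤, b: ⊤, c: ⊤, d: ⊤, e: ⊤, f: ⊤}
Applying B3's transfer function to that IN value gives OUT[B3] (row B3 above).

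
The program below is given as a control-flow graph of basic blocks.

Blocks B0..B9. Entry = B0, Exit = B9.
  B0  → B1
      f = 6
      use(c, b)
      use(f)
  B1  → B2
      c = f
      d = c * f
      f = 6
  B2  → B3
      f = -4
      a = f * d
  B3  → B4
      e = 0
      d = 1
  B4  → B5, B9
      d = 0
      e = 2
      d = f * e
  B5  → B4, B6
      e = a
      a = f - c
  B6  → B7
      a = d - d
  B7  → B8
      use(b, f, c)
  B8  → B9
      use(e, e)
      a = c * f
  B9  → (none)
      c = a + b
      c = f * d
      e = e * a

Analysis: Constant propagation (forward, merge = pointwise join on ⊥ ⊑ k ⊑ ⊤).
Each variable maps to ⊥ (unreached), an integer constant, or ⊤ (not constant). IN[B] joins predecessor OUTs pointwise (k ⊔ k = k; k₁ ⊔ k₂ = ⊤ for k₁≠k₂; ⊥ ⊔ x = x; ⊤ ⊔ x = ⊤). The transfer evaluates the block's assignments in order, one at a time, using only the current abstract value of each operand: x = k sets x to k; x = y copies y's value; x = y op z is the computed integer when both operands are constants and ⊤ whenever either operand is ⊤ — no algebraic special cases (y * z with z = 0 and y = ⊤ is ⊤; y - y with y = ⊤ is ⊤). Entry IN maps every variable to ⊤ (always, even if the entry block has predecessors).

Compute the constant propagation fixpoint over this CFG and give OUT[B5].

Answer: {a: -10, b: ⊤, c: 6, d: -8, e: ⊤, f: -4}

Derivation:
Converged values:
  B0:  IN=(all ⊤)  OUT={f:6; rest ⊤}
  B1:  IN={f:6; rest ⊤}  OUT={c:6, d:36, f:6; rest ⊤}
  B2:  IN={c:6, d:36, f:6; rest ⊤}  OUT={a:-144, c:6, d:36, f:-4; rest ⊤}
  B3:  IN={a:-144, c:6, d:36, f:-4; rest ⊤}  OUT={a:-144, c:6, d:1, e:0, f:-4; rest ⊤}
  B4:  IN={c:6, f:-4; rest ⊤}  OUT={c:6, d:-8, e:2, f:-4; rest ⊤}
  B5:  IN={c:6, d:-8, e:2, f:-4; rest ⊤}  OUT={a:-10, c:6, d:-8, f:-4; rest ⊤}
  B6:  IN={a:-10, c:6, d:-8, f:-4; rest ⊤}  OUT={a:0, c:6, d:-8, f:-4; rest ⊤}
  B7:  IN={a:0, c:6, d:-8, f:-4; rest ⊤}  OUT={a:0, c:6, d:-8, f:-4; rest ⊤}
  B8:  IN={a:0, c:6, d:-8, f:-4; rest ⊤}  OUT={a:-24, c:6, d:-8, f:-4; rest ⊤}
  B9:  IN={c:6, d:-8, f:-4; rest ⊤}  OUT={c:32, d:-8, f:-4; rest ⊤}

Merge at B5: IN[B5] = OUT[B4] = {a: ⊤, b: ⊤, c: 6, d: -8, e: 2, f: -4}
Applying B5's transfer function to that IN value gives OUT[B5] (row B5 above).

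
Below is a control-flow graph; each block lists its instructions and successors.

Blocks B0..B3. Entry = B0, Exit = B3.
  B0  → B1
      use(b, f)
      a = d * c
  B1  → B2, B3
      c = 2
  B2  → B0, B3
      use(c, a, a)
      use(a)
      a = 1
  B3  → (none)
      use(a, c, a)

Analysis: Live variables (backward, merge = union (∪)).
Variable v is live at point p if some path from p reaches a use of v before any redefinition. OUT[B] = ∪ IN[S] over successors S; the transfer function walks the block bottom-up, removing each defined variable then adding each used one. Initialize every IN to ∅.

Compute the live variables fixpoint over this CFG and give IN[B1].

Answer: {a, b, d, f}

Derivation:
Per-block solution:
  B0:  IN={b, c, d, f}  OUT={a, b, d, f}
  B1:  IN={a, b, d, f}  OUT={a, b, c, d, f}
  B2:  IN={a, b, c, d, f}  OUT={a, b, c, d, f}
  B3:  IN={a, c}  OUT={}

Merge at B1: OUT[B1] = IN[B2] ⊔ IN[B3] = {a, b, c, d, f}
Applying B1's transfer function to that OUT value gives IN[B1] (row B1 above).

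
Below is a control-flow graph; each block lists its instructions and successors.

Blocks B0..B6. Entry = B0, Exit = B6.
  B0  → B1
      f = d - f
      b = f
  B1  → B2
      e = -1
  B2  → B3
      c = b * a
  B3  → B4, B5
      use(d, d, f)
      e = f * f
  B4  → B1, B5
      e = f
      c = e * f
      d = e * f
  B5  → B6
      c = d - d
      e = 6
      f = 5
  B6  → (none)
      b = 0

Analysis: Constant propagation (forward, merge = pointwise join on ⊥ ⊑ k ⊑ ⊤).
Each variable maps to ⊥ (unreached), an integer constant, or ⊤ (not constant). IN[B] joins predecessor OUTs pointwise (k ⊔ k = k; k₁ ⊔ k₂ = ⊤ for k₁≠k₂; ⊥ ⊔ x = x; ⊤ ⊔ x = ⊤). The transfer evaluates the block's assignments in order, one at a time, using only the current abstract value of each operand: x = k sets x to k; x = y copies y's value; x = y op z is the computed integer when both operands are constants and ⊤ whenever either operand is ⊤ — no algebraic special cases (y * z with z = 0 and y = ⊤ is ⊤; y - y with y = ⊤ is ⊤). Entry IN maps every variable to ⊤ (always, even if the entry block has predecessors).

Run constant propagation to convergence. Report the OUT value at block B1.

Answer: {a: ⊤, b: ⊤, c: ⊤, d: ⊤, e: -1, f: ⊤}

Derivation:
Per-block solution:
  B0:   IN=(all ⊤)   OUT=(all ⊤)
  B1:   IN=(all ⊤)   OUT={e:-1; rest ⊤}
  B2:   IN={e:-1; rest ⊤}   OUT={e:-1; rest ⊤}
  B3:   IN={e:-1; rest ⊤}   OUT=(all ⊤)
  B4:   IN=(all ⊤)   OUT=(all ⊤)
  B5:   IN=(all ⊤)   OUT={e:6, f:5; rest ⊤}
  B6:   IN={e:6, f:5; rest ⊤}   OUT={b:0, e:6, f:5; rest ⊤}

Merge at B1: IN[B1] = OUT[B0] ⊔ OUT[B4] = {a: ⊤, b: ⊤, c: ⊤, d: ⊤, e: ⊤, f: ⊤}
Applying B1's transfer function to that IN value gives OUT[B1] (row B1 above).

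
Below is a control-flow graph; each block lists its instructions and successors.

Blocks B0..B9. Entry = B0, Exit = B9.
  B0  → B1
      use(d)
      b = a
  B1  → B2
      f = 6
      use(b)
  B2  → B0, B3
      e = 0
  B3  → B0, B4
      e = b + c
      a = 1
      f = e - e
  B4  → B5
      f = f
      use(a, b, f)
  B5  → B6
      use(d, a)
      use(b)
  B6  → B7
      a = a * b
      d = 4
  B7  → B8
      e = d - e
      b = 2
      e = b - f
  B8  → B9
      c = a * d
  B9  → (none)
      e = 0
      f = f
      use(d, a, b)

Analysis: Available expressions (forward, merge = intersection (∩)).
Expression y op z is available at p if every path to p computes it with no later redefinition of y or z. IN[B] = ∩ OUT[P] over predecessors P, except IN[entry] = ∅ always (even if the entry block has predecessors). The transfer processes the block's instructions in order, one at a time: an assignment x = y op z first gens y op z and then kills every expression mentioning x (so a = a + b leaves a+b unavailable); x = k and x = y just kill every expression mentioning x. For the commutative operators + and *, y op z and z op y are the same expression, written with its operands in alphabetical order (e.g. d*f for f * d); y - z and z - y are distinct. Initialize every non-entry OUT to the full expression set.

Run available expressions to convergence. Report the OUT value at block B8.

Converged values:
  B0:   IN={}   OUT={}
  B1:   IN={}   OUT={}
  B2:   IN={}   OUT={}
  B3:   IN={}   OUT={b+c, e-e}
  B4:   IN={b+c, e-e}   OUT={b+c, e-e}
  B5:   IN={b+c, e-e}   OUT={b+c, e-e}
  B6:   IN={b+c, e-e}   OUT={b+c, e-e}
  B7:   IN={b+c, e-e}   OUT={b-f}
  B8:   IN={b-f}   OUT={a*d, b-f}
  B9:   IN={a*d, b-f}   OUT={a*d}

Merge at B8: IN[B8] = OUT[B7] = {b-f}
Applying B8's transfer function to that IN value gives OUT[B8] (row B8 above).

Answer: {a*d, b-f}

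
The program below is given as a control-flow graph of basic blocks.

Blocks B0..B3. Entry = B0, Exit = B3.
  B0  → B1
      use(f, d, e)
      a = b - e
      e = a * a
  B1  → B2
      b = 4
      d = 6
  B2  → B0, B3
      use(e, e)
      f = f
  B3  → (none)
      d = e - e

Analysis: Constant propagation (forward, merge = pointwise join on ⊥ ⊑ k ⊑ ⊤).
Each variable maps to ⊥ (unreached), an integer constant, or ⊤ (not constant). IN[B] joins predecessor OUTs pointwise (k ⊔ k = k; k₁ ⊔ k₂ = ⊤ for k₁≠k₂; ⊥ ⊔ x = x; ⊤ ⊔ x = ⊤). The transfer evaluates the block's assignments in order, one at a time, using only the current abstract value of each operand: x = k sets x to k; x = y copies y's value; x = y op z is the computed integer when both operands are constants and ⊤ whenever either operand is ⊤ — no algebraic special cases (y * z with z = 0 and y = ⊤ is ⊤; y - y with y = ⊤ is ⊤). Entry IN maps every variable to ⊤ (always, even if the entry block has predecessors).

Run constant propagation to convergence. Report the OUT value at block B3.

Converged values:
  B0:  IN=(all ⊤)  OUT=(all ⊤)
  B1:  IN=(all ⊤)  OUT={b:4, d:6; rest ⊤}
  B2:  IN={b:4, d:6; rest ⊤}  OUT={b:4, d:6; rest ⊤}
  B3:  IN={b:4, d:6; rest ⊤}  OUT={b:4; rest ⊤}

Merge at B3: IN[B3] = OUT[B2] = {a: ⊤, b: 4, c: ⊤, d: 6, e: ⊤, f: ⊤}
Applying B3's transfer function to that IN value gives OUT[B3] (row B3 above).

Answer: {a: ⊤, b: 4, c: ⊤, d: ⊤, e: ⊤, f: ⊤}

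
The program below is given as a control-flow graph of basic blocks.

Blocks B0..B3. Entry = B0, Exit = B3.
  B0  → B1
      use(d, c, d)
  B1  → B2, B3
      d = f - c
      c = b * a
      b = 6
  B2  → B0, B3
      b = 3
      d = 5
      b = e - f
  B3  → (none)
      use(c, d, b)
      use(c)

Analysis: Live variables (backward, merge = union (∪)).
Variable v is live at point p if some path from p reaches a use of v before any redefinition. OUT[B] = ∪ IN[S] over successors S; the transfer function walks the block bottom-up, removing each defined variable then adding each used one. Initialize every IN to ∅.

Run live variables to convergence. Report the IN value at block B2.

Per-block solution:
  B0:   IN={a, b, c, d, e, f}   OUT={a, b, c, e, f}
  B1:   IN={a, b, c, e, f}   OUT={a, b, c, d, e, f}
  B2:   IN={a, c, e, f}   OUT={a, b, c, d, e, f}
  B3:   IN={b, c, d}   OUT={}

Merge at B2: OUT[B2] = IN[B0] ⊔ IN[B3] = {a, b, c, d, e, f}
Applying B2's transfer function to that OUT value gives IN[B2] (row B2 above).

Answer: {a, c, e, f}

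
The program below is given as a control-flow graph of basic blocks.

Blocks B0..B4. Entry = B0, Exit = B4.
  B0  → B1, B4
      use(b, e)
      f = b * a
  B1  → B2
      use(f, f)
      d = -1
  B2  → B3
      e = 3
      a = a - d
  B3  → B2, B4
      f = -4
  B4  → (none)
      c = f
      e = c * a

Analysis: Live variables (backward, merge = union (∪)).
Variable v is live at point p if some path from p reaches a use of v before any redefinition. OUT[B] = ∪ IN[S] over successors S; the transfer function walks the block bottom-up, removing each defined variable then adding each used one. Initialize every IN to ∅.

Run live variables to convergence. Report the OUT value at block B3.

Answer: {a, d, f}

Derivation:
Per-block solution:
  B0: | IN={a, b, e} | OUT={a, f}
  B1: | IN={a, f} | OUT={a, d}
  B2: | IN={a, d} | OUT={a, d}
  B3: | IN={a, d} | OUT={a, d, f}
  B4: | IN={a, f} | OUT={}

Merge at B3: OUT[B3] = IN[B2] ⊔ IN[B4] = {a, d, f}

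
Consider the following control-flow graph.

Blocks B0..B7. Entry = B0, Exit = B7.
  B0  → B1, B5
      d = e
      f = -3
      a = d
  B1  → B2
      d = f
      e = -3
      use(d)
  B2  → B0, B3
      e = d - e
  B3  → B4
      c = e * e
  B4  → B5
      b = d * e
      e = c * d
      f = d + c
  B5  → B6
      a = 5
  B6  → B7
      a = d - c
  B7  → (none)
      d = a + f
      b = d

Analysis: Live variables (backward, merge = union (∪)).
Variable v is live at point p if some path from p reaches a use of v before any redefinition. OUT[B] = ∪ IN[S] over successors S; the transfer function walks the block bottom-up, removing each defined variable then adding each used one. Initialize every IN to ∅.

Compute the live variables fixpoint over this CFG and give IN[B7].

Answer: {a, f}

Derivation:
Per-block solution:
  B0:  IN={c, e}  OUT={c, d, f}
  B1:  IN={c, f}  OUT={c, d, e}
  B2:  IN={c, d, e}  OUT={c, d, e}
  B3:  IN={d, e}  OUT={c, d, e}
  B4:  IN={c, d, e}  OUT={c, d, f}
  B5:  IN={c, d, f}  OUT={c, d, f}
  B6:  IN={c, d, f}  OUT={a, f}
  B7:  IN={a, f}  OUT={}

B7 is the boundary node: OUT[B7] = {}
Applying B7's transfer function to that OUT value gives IN[B7] (row B7 above).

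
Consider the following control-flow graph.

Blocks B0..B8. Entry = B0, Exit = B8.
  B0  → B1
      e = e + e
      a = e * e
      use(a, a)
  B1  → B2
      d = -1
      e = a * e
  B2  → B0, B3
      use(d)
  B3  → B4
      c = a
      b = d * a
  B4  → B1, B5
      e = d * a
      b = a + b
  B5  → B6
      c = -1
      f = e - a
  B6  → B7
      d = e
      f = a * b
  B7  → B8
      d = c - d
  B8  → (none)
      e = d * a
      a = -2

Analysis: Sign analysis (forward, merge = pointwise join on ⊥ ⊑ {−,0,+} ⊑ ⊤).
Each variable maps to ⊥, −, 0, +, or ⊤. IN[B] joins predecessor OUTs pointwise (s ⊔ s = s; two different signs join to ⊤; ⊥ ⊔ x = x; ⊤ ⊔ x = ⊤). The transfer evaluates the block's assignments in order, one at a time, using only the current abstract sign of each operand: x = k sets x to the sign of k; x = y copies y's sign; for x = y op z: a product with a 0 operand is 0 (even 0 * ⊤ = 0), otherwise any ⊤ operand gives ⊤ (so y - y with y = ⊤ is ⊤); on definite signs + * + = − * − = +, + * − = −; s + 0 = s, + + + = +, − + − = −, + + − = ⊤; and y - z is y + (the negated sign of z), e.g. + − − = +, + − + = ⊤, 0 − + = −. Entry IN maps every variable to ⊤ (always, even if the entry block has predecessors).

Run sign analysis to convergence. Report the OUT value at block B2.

Fixpoint table:
  B0: | IN=(all ⊤) | OUT=(all ⊤)
  B1: | IN=(all ⊤) | OUT={d:-; rest ⊤}
  B2: | IN={d:-; rest ⊤} | OUT={d:-; rest ⊤}
  B3: | IN={d:-; rest ⊤} | OUT={d:-; rest ⊤}
  B4: | IN={d:-; rest ⊤} | OUT={d:-; rest ⊤}
  B5: | IN={d:-; rest ⊤} | OUT={c:-, d:-; rest ⊤}
  B6: | IN={c:-, d:-; rest ⊤} | OUT={c:-; rest ⊤}
  B7: | IN={c:-; rest ⊤} | OUT={c:-; rest ⊤}
  B8: | IN={c:-; rest ⊤} | OUT={a:-, c:-; rest ⊤}

Merge at B2: IN[B2] = OUT[B1] = {a: ⊤, b: ⊤, c: ⊤, d: -, e: ⊤, f: ⊤}
Applying B2's transfer function to that IN value gives OUT[B2] (row B2 above).

Answer: {a: ⊤, b: ⊤, c: ⊤, d: -, e: ⊤, f: ⊤}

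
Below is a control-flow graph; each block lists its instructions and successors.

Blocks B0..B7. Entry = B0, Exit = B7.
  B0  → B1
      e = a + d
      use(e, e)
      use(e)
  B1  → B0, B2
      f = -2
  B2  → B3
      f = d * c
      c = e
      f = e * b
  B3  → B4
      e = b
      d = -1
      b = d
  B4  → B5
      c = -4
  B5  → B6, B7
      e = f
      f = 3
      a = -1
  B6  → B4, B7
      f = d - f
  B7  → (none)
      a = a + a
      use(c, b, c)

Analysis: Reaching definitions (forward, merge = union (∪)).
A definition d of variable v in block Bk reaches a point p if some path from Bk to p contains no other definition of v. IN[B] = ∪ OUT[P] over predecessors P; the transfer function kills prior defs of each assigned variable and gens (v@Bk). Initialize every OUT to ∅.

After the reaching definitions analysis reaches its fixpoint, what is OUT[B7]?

Fixpoint table:
  B0:   IN={e@B0, f@B1}   OUT={e@B0, f@B1}
  B1:   IN={e@B0, f@B1}   OUT={e@B0, f@B1}
  B2:   IN={e@B0, f@B1}   OUT={c@B2, e@B0, f@B2}
  B3:   IN={c@B2, e@B0, f@B2}   OUT={b@B3, c@B2, d@B3, e@B3, f@B2}
  B4:   IN={a@B5, b@B3, c@B2, c@B4, d@B3, e@B3, e@B5, f@B2, f@B6}   OUT={a@B5, b@B3, c@B4, d@B3, e@B3, e@B5, f@B2, f@B6}
  B5:   IN={a@B5, b@B3, c@B4, d@B3, e@B3, e@B5, f@B2, f@B6}   OUT={a@B5, b@B3, c@B4, d@B3, e@B5, f@B5}
  B6:   IN={a@B5, b@B3, c@B4, d@B3, e@B5, f@B5}   OUT={a@B5, b@B3, c@B4, d@B3, e@B5, f@B6}
  B7:   IN={a@B5, b@B3, c@B4, d@B3, e@B5, f@B5, f@B6}   OUT={a@B7, b@B3, c@B4, d@B3, e@B5, f@B5, f@B6}

Merge at B7: IN[B7] = OUT[B5] ⊔ OUT[B6] = {a@B5, b@B3, c@B4, d@B3, e@B5, f@B5, f@B6}
Applying B7's transfer function to that IN value gives OUT[B7] (row B7 above).

Answer: {a@B7, b@B3, c@B4, d@B3, e@B5, f@B5, f@B6}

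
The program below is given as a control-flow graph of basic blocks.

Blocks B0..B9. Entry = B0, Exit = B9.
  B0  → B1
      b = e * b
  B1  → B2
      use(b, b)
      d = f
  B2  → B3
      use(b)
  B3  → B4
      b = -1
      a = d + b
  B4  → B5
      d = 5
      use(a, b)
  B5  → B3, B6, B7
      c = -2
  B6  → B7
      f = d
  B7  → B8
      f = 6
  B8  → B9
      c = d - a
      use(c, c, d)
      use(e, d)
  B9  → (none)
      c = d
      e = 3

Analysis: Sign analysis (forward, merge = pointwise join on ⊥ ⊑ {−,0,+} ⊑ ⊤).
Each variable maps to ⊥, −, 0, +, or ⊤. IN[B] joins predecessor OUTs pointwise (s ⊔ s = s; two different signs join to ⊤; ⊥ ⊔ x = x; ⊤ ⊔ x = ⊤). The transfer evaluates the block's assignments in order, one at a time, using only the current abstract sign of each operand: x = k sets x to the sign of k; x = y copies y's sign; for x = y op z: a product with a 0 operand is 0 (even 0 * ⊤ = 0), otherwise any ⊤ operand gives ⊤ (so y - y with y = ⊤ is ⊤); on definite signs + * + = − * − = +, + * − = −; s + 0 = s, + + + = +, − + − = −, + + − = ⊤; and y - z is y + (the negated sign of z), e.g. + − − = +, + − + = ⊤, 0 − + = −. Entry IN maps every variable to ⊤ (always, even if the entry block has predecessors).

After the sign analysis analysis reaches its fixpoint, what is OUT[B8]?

Answer: {a: ⊤, b: -, c: ⊤, d: +, e: ⊤, f: +}

Trace:
Converged values:
  B0: | IN=(all ⊤) | OUT=(all ⊤)
  B1: | IN=(all ⊤) | OUT=(all ⊤)
  B2: | IN=(all ⊤) | OUT=(all ⊤)
  B3: | IN=(all ⊤) | OUT={b:-; rest ⊤}
  B4: | IN={b:-; rest ⊤} | OUT={b:-, d:+; rest ⊤}
  B5: | IN={b:-, d:+; rest ⊤} | OUT={b:-, c:-, d:+; rest ⊤}
  B6: | IN={b:-, c:-, d:+; rest ⊤} | OUT={b:-, c:-, d:+, f:+; rest ⊤}
  B7: | IN={b:-, c:-, d:+; rest ⊤} | OUT={b:-, c:-, d:+, f:+; rest ⊤}
  B8: | IN={b:-, c:-, d:+, f:+; rest ⊤} | OUT={b:-, d:+, f:+; rest ⊤}
  B9: | IN={b:-, d:+, f:+; rest ⊤} | OUT={b:-, c:+, d:+, e:+, f:+; rest ⊤}

Merge at B8: IN[B8] = OUT[B7] = {a: ⊤, b: -, c: -, d: +, e: ⊤, f: +}
Applying B8's transfer function to that IN value gives OUT[B8] (row B8 above).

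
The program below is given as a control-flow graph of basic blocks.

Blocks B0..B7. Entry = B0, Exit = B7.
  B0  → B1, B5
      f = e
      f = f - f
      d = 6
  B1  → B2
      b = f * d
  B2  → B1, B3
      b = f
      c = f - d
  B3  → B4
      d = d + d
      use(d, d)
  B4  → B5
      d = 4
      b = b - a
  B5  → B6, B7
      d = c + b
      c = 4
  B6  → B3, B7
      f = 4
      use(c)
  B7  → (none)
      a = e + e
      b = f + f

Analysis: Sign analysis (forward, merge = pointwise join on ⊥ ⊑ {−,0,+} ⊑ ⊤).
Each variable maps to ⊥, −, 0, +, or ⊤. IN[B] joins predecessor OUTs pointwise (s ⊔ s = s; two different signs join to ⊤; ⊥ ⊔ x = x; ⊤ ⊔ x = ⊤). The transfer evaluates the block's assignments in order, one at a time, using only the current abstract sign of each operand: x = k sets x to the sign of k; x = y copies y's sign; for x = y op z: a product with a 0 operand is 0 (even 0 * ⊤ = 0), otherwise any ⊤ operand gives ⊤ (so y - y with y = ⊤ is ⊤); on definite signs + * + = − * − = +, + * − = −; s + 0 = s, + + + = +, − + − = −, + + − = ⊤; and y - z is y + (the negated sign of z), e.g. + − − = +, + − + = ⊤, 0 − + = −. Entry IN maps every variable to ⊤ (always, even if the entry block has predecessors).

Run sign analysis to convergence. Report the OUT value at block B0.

Answer: {a: ⊤, b: ⊤, c: ⊤, d: +, e: ⊤, f: ⊤}

Working:
Per-block solution:
  B0:  IN=(all ⊤)  OUT={d:+; rest ⊤}
  B1:  IN={d:+; rest ⊤}  OUT={d:+; rest ⊤}
  B2:  IN={d:+; rest ⊤}  OUT={d:+; rest ⊤}
  B3:  IN=(all ⊤)  OUT=(all ⊤)
  B4:  IN=(all ⊤)  OUT={d:+; rest ⊤}
  B5:  IN={d:+; rest ⊤}  OUT={c:+; rest ⊤}
  B6:  IN={c:+; rest ⊤}  OUT={c:+, f:+; rest ⊤}
  B7:  IN={c:+; rest ⊤}  OUT={c:+; rest ⊤}

B0 is the boundary node: IN[B0] = {a: ⊤, b: ⊤, c: ⊤, d: ⊤, e: ⊤, f: ⊤}
Applying B0's transfer function to that IN value gives OUT[B0] (row B0 above).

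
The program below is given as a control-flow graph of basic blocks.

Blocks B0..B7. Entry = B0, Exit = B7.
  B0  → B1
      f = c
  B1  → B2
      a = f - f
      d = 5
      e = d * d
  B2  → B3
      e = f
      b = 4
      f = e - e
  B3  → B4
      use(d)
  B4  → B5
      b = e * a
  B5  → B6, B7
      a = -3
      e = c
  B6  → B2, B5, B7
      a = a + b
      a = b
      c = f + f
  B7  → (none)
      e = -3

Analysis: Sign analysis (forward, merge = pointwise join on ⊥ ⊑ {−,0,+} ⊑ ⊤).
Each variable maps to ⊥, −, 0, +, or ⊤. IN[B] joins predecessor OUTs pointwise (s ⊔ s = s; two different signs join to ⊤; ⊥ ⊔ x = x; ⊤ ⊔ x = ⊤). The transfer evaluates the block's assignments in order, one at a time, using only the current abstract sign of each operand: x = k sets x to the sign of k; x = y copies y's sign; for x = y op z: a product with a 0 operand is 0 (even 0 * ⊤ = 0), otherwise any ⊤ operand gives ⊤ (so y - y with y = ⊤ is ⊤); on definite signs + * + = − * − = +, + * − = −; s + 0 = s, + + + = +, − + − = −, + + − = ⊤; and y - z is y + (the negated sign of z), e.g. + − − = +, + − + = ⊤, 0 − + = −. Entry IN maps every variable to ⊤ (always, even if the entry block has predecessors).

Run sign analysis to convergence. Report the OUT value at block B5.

Answer: {a: -, b: ⊤, c: ⊤, d: +, e: ⊤, f: ⊤}

Derivation:
Converged values:
  B0: | IN=(all ⊤) | OUT=(all ⊤)
  B1: | IN=(all ⊤) | OUT={d:+, e:+; rest ⊤}
  B2: | IN={d:+; rest ⊤} | OUT={b:+, d:+; rest ⊤}
  B3: | IN={b:+, d:+; rest ⊤} | OUT={b:+, d:+; rest ⊤}
  B4: | IN={b:+, d:+; rest ⊤} | OUT={d:+; rest ⊤}
  B5: | IN={d:+; rest ⊤} | OUT={a:-, d:+; rest ⊤}
  B6: | IN={a:-, d:+; rest ⊤} | OUT={d:+; rest ⊤}
  B7: | IN={d:+; rest ⊤} | OUT={d:+, e:-; rest ⊤}

Merge at B5: IN[B5] = OUT[B4] ⊔ OUT[B6] = {a: ⊤, b: ⊤, c: ⊤, d: +, e: ⊤, f: ⊤}
Applying B5's transfer function to that IN value gives OUT[B5] (row B5 above).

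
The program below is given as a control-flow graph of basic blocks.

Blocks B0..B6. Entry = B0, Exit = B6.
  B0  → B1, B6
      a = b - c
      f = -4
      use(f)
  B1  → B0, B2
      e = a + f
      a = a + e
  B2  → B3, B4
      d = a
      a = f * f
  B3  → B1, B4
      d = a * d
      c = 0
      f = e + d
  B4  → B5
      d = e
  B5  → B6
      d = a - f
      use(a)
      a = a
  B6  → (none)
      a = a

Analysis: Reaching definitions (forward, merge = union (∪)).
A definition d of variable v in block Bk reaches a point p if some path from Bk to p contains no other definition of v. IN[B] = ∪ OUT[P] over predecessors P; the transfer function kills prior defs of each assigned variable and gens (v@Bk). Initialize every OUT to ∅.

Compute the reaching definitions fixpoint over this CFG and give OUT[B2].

Answer: {a@B2, c@B3, d@B2, e@B1, f@B0, f@B3}

Derivation:
Converged values:
  B0: | IN={a@B1, c@B3, d@B3, e@B1, f@B0, f@B3} | OUT={a@B0, c@B3, d@B3, e@B1, f@B0}
  B1: | IN={a@B0, a@B2, c@B3, d@B3, e@B1, f@B0, f@B3} | OUT={a@B1, c@B3, d@B3, e@B1, f@B0, f@B3}
  B2: | IN={a@B1, c@B3, d@B3, e@B1, f@B0, f@B3} | OUT={a@B2, c@B3, d@B2, e@B1, f@B0, f@B3}
  B3: | IN={a@B2, c@B3, d@B2, e@B1, f@B0, f@B3} | OUT={a@B2, c@B3, d@B3, e@B1, f@B3}
  B4: | IN={a@B2, c@B3, d@B2, d@B3, e@B1, f@B0, f@B3} | OUT={a@B2, c@B3, d@B4, e@B1, f@B0, f@B3}
  B5: | IN={a@B2, c@B3, d@B4, e@B1, f@B0, f@B3} | OUT={a@B5, c@B3, d@B5, e@B1, f@B0, f@B3}
  B6: | IN={a@B0, a@B5, c@B3, d@B3, d@B5, e@B1, f@B0, f@B3} | OUT={a@B6, c@B3, d@B3, d@B5, e@B1, f@B0, f@B3}

Merge at B2: IN[B2] = OUT[B1] = {a@B1, c@B3, d@B3, e@B1, f@B0, f@B3}
Applying B2's transfer function to that IN value gives OUT[B2] (row B2 above).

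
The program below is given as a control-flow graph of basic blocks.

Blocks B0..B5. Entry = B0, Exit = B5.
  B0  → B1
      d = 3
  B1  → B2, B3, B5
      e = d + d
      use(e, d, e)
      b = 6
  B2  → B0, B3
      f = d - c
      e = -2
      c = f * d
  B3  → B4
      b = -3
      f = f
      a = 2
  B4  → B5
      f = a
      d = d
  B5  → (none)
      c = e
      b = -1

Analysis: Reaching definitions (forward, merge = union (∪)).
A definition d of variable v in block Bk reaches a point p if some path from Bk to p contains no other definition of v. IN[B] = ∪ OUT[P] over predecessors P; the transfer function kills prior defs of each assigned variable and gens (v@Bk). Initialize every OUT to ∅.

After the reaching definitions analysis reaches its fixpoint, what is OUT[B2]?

Per-block solution:
  B0:  IN={b@B1, c@B2, d@B0, e@B2, f@B2}  OUT={b@B1, c@B2, d@B0, e@B2, f@B2}
  B1:  IN={b@B1, c@B2, d@B0, e@B2, f@B2}  OUT={b@B1, c@B2, d@B0, e@B1, f@B2}
  B2:  IN={b@B1, c@B2, d@B0, e@B1, f@B2}  OUT={b@B1, c@B2, d@B0, e@B2, f@B2}
  B3:  IN={b@B1, c@B2, d@B0, e@B1, e@B2, f@B2}  OUT={a@B3, b@B3, c@B2, d@B0, e@B1, e@B2, f@B3}
  B4:  IN={a@B3, b@B3, c@B2, d@B0, e@B1, e@B2, f@B3}  OUT={a@B3, b@B3, c@B2, d@B4, e@B1, e@B2, f@B4}
  B5:  IN={a@B3, b@B1, b@B3, c@B2, d@B0, d@B4, e@B1, e@B2, f@B2, f@B4}  OUT={a@B3, b@B5, c@B5, d@B0, d@B4, e@B1, e@B2, f@B2, f@B4}

Merge at B2: IN[B2] = OUT[B1] = {b@B1, c@B2, d@B0, e@B1, f@B2}
Applying B2's transfer function to that IN value gives OUT[B2] (row B2 above).

Answer: {b@B1, c@B2, d@B0, e@B2, f@B2}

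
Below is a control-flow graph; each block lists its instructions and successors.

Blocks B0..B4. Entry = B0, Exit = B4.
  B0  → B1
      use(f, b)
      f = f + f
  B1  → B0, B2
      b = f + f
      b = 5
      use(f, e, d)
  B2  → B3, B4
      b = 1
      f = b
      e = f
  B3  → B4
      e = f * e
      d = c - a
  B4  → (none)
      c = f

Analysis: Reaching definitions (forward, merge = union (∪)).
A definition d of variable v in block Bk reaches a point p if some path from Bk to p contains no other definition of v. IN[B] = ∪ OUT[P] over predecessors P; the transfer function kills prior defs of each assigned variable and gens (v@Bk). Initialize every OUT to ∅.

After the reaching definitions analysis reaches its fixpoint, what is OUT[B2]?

Per-block solution:
  B0: | IN={b@B1, f@B0} | OUT={b@B1, f@B0}
  B1: | IN={b@B1, f@B0} | OUT={b@B1, f@B0}
  B2: | IN={b@B1, f@B0} | OUT={b@B2, e@B2, f@B2}
  B3: | IN={b@B2, e@B2, f@B2} | OUT={b@B2, d@B3, e@B3, f@B2}
  B4: | IN={b@B2, d@B3, e@B2, e@B3, f@B2} | OUT={b@B2, c@B4, d@B3, e@B2, e@B3, f@B2}

Merge at B2: IN[B2] = OUT[B1] = {b@B1, f@B0}
Applying B2's transfer function to that IN value gives OUT[B2] (row B2 above).

Answer: {b@B2, e@B2, f@B2}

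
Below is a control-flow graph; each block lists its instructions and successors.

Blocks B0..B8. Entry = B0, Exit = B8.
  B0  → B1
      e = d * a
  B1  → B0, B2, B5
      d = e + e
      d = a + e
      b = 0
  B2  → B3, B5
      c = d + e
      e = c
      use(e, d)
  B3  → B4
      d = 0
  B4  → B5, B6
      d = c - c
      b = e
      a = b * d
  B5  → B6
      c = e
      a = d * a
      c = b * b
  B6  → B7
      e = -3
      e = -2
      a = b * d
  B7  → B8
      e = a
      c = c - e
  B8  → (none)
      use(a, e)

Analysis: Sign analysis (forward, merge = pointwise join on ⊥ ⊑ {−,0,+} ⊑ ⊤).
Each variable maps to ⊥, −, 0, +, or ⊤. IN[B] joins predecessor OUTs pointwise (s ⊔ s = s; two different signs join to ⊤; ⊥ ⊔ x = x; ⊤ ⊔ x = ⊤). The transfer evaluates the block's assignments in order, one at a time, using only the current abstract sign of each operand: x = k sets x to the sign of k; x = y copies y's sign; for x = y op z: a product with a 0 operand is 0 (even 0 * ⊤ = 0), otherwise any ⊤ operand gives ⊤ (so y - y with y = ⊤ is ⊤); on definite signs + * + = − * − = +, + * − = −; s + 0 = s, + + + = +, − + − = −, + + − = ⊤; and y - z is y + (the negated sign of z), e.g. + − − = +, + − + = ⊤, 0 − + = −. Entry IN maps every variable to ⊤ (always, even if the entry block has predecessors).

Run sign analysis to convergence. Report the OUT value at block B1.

Answer: {a: ⊤, b: 0, c: ⊤, d: ⊤, e: ⊤, f: ⊤}

Working:
Fixpoint table:
  B0:   IN=(all ⊤)   OUT=(all ⊤)
  B1:   IN=(all ⊤)   OUT={b:0; rest ⊤}
  B2:   IN={b:0; rest ⊤}   OUT={b:0; rest ⊤}
  B3:   IN={b:0; rest ⊤}   OUT={b:0, d:0; rest ⊤}
  B4:   IN={b:0, d:0; rest ⊤}   OUT=(all ⊤)
  B5:   IN=(all ⊤)   OUT=(all ⊤)
  B6:   IN=(all ⊤)   OUT={e:-; rest ⊤}
  B7:   IN={e:-; rest ⊤}   OUT=(all ⊤)
  B8:   IN=(all ⊤)   OUT=(all ⊤)

Merge at B1: IN[B1] = OUT[B0] = {a: ⊤, b: ⊤, c: ⊤, d: ⊤, e: ⊤, f: ⊤}
Applying B1's transfer function to that IN value gives OUT[B1] (row B1 above).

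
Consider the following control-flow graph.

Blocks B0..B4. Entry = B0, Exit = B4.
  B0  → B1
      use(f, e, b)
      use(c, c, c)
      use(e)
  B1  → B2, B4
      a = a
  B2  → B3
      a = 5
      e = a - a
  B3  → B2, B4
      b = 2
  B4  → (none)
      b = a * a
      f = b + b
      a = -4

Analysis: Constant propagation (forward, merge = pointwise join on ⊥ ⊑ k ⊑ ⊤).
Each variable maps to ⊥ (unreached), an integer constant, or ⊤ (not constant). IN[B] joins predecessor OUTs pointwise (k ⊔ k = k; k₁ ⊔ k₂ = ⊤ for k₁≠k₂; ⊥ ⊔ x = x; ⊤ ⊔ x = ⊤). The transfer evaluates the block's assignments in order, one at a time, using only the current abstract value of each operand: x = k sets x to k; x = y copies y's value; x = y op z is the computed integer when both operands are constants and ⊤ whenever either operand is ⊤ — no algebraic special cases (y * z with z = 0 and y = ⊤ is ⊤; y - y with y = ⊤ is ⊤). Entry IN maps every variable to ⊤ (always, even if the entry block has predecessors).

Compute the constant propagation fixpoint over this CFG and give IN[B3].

Per-block solution:
  B0:   IN=(all ⊤)   OUT=(all ⊤)
  B1:   IN=(all ⊤)   OUT=(all ⊤)
  B2:   IN=(all ⊤)   OUT={a:5, e:0; rest ⊤}
  B3:   IN={a:5, e:0; rest ⊤}   OUT={a:5, b:2, e:0; rest ⊤}
  B4:   IN=(all ⊤)   OUT={a:-4; rest ⊤}

Merge at B3: IN[B3] = OUT[B2] = {a: 5, b: ⊤, c: ⊤, d: ⊤, e: 0, f: ⊤}

Answer: {a: 5, b: ⊤, c: ⊤, d: ⊤, e: 0, f: ⊤}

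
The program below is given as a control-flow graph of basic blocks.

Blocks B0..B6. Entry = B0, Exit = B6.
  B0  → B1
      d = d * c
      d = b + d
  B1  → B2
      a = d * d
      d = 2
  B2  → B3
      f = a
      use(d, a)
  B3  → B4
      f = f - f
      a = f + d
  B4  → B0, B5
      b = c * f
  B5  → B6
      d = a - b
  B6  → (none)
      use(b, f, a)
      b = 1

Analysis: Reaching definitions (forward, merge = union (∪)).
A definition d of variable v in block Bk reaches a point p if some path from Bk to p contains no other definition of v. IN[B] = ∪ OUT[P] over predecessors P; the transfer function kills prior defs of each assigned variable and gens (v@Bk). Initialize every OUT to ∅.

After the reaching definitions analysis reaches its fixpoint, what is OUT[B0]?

Answer: {a@B3, b@B4, d@B0, f@B3}

Derivation:
Per-block solution:
  B0:   IN={a@B3, b@B4, d@B1, f@B3}   OUT={a@B3, b@B4, d@B0, f@B3}
  B1:   IN={a@B3, b@B4, d@B0, f@B3}   OUT={a@B1, b@B4, d@B1, f@B3}
  B2:   IN={a@B1, b@B4, d@B1, f@B3}   OUT={a@B1, b@B4, d@B1, f@B2}
  B3:   IN={a@B1, b@B4, d@B1, f@B2}   OUT={a@B3, b@B4, d@B1, f@B3}
  B4:   IN={a@B3, b@B4, d@B1, f@B3}   OUT={a@B3, b@B4, d@B1, f@B3}
  B5:   IN={a@B3, b@B4, d@B1, f@B3}   OUT={a@B3, b@B4, d@B5, f@B3}
  B6:   IN={a@B3, b@B4, d@B5, f@B3}   OUT={a@B3, b@B6, d@B5, f@B3}

Merge at B0 (entry node, so the boundary value {} is joined with the incoming edge(s)): IN[B0] = {} ⊔ OUT[B4] = {a@B3, b@B4, d@B1, f@B3}
Applying B0's transfer function to that IN value gives OUT[B0] (row B0 above).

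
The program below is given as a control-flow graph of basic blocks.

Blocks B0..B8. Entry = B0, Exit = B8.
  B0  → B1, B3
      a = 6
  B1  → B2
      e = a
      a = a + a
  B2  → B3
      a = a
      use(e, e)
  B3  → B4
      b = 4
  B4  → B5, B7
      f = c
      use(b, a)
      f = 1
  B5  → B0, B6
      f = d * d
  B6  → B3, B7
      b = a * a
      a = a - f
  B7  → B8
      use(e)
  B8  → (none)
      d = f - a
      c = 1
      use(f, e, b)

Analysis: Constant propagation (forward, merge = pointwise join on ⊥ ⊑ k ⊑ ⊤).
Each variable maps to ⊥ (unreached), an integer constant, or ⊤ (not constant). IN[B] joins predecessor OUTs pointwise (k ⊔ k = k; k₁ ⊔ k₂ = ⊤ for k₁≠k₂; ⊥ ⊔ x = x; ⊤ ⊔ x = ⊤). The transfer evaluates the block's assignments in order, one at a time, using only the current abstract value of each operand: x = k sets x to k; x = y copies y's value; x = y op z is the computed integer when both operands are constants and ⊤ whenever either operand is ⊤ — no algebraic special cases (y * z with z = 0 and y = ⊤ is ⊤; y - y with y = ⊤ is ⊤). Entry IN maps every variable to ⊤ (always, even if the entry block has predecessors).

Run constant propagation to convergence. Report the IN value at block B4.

Fixpoint table:
  B0:  IN=(all ⊤)  OUT={a:6; rest ⊤}
  B1:  IN={a:6; rest ⊤}  OUT={a:12, e:6; rest ⊤}
  B2:  IN={a:12, e:6; rest ⊤}  OUT={a:12, e:6; rest ⊤}
  B3:  IN=(all ⊤)  OUT={b:4; rest ⊤}
  B4:  IN={b:4; rest ⊤}  OUT={b:4, f:1; rest ⊤}
  B5:  IN={b:4, f:1; rest ⊤}  OUT={b:4; rest ⊤}
  B6:  IN={b:4; rest ⊤}  OUT=(all ⊤)
  B7:  IN=(all ⊤)  OUT=(all ⊤)
  B8:  IN=(all ⊤)  OUT={c:1; rest ⊤}

Merge at B4: IN[B4] = OUT[B3] = {a: ⊤, b: 4, c: ⊤, d: ⊤, e: ⊤, f: ⊤}

Answer: {a: ⊤, b: 4, c: ⊤, d: ⊤, e: ⊤, f: ⊤}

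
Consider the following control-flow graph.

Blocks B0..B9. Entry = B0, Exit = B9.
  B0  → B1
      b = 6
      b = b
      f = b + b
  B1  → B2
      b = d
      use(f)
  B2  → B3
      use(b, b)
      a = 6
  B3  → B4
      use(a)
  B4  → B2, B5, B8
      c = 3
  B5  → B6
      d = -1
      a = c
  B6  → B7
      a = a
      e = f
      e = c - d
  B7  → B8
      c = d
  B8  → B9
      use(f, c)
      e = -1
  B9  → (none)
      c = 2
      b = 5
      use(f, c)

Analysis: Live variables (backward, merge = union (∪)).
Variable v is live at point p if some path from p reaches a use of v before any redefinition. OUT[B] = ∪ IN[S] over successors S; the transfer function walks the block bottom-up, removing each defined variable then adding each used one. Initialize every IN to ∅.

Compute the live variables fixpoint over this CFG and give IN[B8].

Answer: {c, f}

Working:
Converged values:
  B0: | IN={d} | OUT={d, f}
  B1: | IN={d, f} | OUT={b, f}
  B2: | IN={b, f} | OUT={a, b, f}
  B3: | IN={a, b, f} | OUT={b, f}
  B4: | IN={b, f} | OUT={b, c, f}
  B5: | IN={c, f} | OUT={a, c, d, f}
  B6: | IN={a, c, d, f} | OUT={d, f}
  B7: | IN={d, f} | OUT={c, f}
  B8: | IN={c, f} | OUT={f}
  B9: | IN={f} | OUT={}

Merge at B8: OUT[B8] = IN[B9] = {f}
Applying B8's transfer function to that OUT value gives IN[B8] (row B8 above).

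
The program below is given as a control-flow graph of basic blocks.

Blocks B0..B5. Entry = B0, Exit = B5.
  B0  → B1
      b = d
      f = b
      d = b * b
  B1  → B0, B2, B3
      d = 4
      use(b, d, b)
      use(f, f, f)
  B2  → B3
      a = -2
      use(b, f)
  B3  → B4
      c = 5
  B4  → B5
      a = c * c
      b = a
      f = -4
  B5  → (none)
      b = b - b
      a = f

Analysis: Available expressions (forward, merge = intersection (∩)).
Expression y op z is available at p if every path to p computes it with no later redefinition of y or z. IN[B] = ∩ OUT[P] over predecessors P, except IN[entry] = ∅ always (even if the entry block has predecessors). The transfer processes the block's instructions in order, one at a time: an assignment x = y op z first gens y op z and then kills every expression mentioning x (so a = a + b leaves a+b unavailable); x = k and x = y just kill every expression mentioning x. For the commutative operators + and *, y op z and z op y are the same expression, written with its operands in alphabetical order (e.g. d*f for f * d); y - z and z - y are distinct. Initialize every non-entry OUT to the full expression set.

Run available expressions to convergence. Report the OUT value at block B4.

Answer: {c*c}

Working:
Per-block solution:
  B0:   IN={}   OUT={b*b}
  B1:   IN={b*b}   OUT={b*b}
  B2:   IN={b*b}   OUT={b*b}
  B3:   IN={b*b}   OUT={b*b}
  B4:   IN={b*b}   OUT={c*c}
  B5:   IN={c*c}   OUT={c*c}

Merge at B4: IN[B4] = OUT[B3] = {b*b}
Applying B4's transfer function to that IN value gives OUT[B4] (row B4 above).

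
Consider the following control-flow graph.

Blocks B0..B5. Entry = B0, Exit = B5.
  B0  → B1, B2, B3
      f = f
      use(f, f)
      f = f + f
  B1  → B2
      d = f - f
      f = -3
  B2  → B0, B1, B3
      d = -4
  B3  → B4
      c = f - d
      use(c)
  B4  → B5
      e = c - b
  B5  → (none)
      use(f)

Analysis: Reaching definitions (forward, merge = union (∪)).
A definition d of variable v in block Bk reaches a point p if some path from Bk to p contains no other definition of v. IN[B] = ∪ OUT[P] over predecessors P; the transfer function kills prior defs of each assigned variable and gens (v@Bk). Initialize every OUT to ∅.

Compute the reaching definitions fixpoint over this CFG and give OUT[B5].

Fixpoint table:
  B0:   IN={d@B2, f@B0, f@B1}   OUT={d@B2, f@B0}
  B1:   IN={d@B2, f@B0, f@B1}   OUT={d@B1, f@B1}
  B2:   IN={d@B1, d@B2, f@B0, f@B1}   OUT={d@B2, f@B0, f@B1}
  B3:   IN={d@B2, f@B0, f@B1}   OUT={c@B3, d@B2, f@B0, f@B1}
  B4:   IN={c@B3, d@B2, f@B0, f@B1}   OUT={c@B3, d@B2, e@B4, f@B0, f@B1}
  B5:   IN={c@B3, d@B2, e@B4, f@B0, f@B1}   OUT={c@B3, d@B2, e@B4, f@B0, f@B1}

Merge at B5: IN[B5] = OUT[B4] = {c@B3, d@B2, e@B4, f@B0, f@B1}
Applying B5's transfer function to that IN value gives OUT[B5] (row B5 above).

Answer: {c@B3, d@B2, e@B4, f@B0, f@B1}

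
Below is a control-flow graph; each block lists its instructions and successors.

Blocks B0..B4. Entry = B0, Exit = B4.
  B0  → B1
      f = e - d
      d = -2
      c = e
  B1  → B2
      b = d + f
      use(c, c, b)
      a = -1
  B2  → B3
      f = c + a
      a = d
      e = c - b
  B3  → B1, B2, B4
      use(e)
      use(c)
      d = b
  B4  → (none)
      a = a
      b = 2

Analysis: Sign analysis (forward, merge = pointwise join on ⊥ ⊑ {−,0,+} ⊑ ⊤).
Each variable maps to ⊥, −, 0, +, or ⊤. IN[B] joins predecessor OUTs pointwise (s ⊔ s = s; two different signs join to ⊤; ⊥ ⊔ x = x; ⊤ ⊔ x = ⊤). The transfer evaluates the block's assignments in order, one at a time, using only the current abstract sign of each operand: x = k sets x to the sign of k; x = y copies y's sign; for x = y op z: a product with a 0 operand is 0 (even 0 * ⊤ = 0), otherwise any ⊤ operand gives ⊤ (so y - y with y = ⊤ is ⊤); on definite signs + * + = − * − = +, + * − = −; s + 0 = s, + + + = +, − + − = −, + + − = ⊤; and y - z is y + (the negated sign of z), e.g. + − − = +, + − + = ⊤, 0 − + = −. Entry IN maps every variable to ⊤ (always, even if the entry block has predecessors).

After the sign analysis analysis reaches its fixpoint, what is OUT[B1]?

Answer: {a: -, b: ⊤, c: ⊤, d: ⊤, e: ⊤, f: ⊤}

Working:
Per-block solution:
  B0:   IN=(all ⊤)   OUT={d:-; rest ⊤}
  B1:   IN=(all ⊤)   OUT={a:-; rest ⊤}
  B2:   IN=(all ⊤)   OUT=(all ⊤)
  B3:   IN=(all ⊤)   OUT=(all ⊤)
  B4:   IN=(all ⊤)   OUT={b:+; rest ⊤}

Merge at B1: IN[B1] = OUT[B0] ⊔ OUT[B3] = {a: ⊤, b: ⊤, c: ⊤, d: ⊤, e: ⊤, f: ⊤}
Applying B1's transfer function to that IN value gives OUT[B1] (row B1 above).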